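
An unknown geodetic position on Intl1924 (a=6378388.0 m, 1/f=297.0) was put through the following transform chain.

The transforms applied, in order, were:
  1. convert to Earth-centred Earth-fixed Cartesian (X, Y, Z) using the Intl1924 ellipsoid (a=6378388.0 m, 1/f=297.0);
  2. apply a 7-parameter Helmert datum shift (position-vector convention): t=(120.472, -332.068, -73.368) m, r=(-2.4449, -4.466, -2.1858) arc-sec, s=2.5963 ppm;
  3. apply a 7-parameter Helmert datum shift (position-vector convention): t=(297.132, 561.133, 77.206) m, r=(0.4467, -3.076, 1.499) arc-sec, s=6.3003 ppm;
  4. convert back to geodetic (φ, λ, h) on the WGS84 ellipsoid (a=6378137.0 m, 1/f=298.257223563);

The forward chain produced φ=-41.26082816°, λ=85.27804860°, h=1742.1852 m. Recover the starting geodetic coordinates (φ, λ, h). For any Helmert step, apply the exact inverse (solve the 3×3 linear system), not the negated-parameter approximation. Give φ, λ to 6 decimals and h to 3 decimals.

start: φ=-41.260828°, λ=85.278049°, h=1742.185 m
→ ECEF (a=6378137.000, f=1/298.257223563): X=395372.0011, Y=4786545.8773, Z=-4185390.2232
→ Helmert⁻¹: X=395044.7440, Y=4785942.6561, Z=-4185457.3157
→ Helmert⁻¹: X=394781.9060, Y=4786316.0906, Z=-4185324.8957
→ geod (Bowring, a=6378388.000): φ=-41.26284900°, λ=85.28483900°, h=1279.1310 m

φ=-41.262849°, λ=85.284839°, h=1279.131 m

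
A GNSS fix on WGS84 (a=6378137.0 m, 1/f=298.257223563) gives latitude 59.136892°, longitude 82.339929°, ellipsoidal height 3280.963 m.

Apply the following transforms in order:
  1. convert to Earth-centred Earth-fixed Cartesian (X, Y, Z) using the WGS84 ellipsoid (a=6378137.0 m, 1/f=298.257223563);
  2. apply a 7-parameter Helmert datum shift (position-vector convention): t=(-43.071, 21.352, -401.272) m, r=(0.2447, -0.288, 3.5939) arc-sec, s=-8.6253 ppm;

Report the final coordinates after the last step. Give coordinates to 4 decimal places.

start: φ=59.136892°, λ=82.339929°, h=3280.963 m
→ ECEF (a=6378137.000, f=1/298.257223563): X=437435.2733, Y=3252409.8937, Z=5454590.8967
→ Helmert 7p (PV): X=437324.1447, Y=3252404.3435, Z=5454147.0464

X=437324.1447 m, Y=3252404.3435 m, Z=5454147.0464 m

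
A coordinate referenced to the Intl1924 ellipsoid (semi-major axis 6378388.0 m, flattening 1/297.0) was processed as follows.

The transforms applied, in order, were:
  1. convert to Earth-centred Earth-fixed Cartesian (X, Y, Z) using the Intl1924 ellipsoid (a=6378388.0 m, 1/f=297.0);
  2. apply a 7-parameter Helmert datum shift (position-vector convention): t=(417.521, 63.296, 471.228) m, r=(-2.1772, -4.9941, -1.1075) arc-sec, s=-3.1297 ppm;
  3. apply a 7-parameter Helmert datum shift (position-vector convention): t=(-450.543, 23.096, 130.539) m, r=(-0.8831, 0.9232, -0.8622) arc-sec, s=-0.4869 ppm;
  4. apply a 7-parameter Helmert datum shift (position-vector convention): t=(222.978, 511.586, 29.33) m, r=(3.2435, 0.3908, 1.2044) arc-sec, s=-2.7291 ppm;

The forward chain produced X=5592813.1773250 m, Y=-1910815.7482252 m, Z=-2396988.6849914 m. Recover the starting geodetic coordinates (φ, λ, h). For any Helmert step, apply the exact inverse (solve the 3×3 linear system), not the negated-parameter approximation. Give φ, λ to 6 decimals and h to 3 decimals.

φ=-22.216876°, λ=-18.869040°, h=2750.447 m

start: X=5592813.1773, Y=-1910815.7482, Z=-2396988.6850 m
→ Helmert⁻¹: X=5592598.8427, Y=-1911402.8986, Z=-2396983.9040
→ Helmert⁻¹: X=5593070.8276, Y=-1911393.2829, Z=-2397098.7601
→ Helmert⁻¹: X=5592623.0188, Y=-1911407.2238, Z=-2397733.0764
→ geod (Bowring, a=6378388.000): φ=-22.21687600°, λ=-18.86904000°, h=2750.4470 m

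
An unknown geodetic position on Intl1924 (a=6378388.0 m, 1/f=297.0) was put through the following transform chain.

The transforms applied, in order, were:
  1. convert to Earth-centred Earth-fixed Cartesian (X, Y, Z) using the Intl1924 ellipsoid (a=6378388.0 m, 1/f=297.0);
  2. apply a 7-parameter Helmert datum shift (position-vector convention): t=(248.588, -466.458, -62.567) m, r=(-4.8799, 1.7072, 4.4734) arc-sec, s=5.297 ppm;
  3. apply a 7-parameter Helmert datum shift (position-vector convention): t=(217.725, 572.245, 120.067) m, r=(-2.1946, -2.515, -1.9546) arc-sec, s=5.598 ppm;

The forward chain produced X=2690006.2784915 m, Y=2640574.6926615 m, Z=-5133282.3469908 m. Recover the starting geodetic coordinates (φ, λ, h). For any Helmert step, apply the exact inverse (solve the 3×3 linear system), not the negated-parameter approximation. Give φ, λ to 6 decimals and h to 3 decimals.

start: X=2690006.2785, Y=2640574.6927, Z=-5133282.3470 m
→ Helmert⁻¹: X=2689685.8868, Y=2640067.7746, Z=-5133378.3833
→ Helmert⁻¹: X=2689522.8072, Y=2640583.3599, Z=-5133203.8927
→ geod (Bowring, a=6378388.000): φ=-53.89567500°, λ=44.47394200°, h=3948.9120 m

φ=-53.895675°, λ=44.473942°, h=3948.912 m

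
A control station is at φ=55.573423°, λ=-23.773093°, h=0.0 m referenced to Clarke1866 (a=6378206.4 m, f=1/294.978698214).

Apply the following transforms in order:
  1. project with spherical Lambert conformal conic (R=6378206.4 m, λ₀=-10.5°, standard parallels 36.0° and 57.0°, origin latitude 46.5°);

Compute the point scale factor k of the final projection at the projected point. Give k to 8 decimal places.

start: φ=55.573423°, λ=-23.773093°, h=0.000 m
→ into lcc (λ₀=-10.5°): φ=55.57342300°, λ−λ₀=-13.27309300°
scale k = 0.99542003

0.99542003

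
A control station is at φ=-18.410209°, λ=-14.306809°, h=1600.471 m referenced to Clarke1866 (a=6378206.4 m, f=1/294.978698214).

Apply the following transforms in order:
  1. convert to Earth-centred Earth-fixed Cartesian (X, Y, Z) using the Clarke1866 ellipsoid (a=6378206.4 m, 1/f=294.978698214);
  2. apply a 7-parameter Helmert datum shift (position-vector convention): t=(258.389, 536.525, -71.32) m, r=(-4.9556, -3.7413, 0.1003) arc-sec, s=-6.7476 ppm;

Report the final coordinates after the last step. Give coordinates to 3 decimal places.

X=5867788.695 m, Y=-1495856.615 m, Z=-2001815.171 m

start: φ=-18.410209°, λ=-14.306809°, h=1600.471 m
→ ECEF (a=6378206.400, f=1/294.978698214): X=5867532.8596, Y=-1496357.9937, Z=-2001899.7364
→ Helmert 7p (PV): X=5867788.6953, Y=-1495856.6149, Z=-2001815.1715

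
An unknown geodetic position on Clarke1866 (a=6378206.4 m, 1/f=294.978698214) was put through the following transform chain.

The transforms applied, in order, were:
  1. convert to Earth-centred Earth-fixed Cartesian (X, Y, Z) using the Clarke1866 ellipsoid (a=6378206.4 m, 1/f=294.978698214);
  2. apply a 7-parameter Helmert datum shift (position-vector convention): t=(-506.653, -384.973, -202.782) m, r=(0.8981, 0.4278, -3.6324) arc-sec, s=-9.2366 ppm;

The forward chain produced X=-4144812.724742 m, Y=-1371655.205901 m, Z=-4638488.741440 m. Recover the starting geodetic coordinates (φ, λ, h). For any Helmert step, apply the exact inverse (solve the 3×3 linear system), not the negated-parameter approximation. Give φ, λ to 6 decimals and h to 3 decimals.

φ=-46.930919°, λ=-161.690325°, h=2753.669 m

start: X=-4144812.7247, Y=-1371655.2059, Z=-4638488.7414 m
→ Helmert⁻¹: X=-4144310.5809, Y=-1371376.0776, Z=-4638331.4261
→ geod (Bowring, a=6378206.400): φ=-46.93091900°, λ=-161.69032500°, h=2753.6690 m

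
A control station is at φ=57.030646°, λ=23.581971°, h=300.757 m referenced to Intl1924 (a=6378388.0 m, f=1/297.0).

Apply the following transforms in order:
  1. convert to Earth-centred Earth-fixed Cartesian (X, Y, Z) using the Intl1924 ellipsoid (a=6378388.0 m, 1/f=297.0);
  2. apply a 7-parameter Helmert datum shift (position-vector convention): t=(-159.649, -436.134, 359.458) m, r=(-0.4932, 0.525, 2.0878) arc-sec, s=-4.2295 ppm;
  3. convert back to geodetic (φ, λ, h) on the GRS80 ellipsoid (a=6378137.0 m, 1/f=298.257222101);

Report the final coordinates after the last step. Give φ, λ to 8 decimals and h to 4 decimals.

φ=57.03388157°, λ=23.57712316°, h=587.5457 m

start: φ=57.030646°, λ=23.581971°, h=300.757 m
→ ECEF (a=6378388.000, f=1/297.0): X=3188887.8805, Y=1391996.0626, Z=5328121.5871
→ Helmert 7p (PV): X=3188714.2159, Y=1391599.0587, Z=5328447.0649
→ geod (Bowring, a=6378137.000): φ=57.03388157°, λ=23.57712316°, h=587.5457 m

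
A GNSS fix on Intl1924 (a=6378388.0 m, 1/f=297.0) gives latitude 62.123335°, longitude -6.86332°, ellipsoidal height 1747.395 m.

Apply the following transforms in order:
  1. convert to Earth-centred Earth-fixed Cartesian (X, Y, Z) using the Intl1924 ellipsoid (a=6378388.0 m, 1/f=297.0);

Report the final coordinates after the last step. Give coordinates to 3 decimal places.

X=2969589.414 m, Y=-357431.022 m, Z=5616623.224 m

start: φ=62.123335°, λ=-6.863320°, h=1747.395 m
→ ECEF (a=6378388.000, f=1/297.0): X=2969589.4141, Y=-357431.0223, Z=5616623.2242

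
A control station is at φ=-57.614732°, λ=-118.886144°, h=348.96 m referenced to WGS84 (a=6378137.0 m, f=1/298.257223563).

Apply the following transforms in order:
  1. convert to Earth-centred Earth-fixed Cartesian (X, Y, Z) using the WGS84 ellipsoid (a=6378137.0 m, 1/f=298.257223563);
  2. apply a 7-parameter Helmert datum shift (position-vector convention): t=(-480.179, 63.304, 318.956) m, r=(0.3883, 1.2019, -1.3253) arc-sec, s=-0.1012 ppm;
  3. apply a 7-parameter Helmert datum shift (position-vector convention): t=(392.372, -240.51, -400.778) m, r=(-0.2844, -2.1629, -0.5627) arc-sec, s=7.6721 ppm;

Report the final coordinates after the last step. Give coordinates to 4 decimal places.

start: φ=-57.614732°, λ=-118.886144°, h=348.960 m
→ ECEF (a=6378137.000, f=1/298.257223563): X=-1654305.6185, Y=-2998483.0973, Z=-5363171.9684
→ Helmert 7p (PV): X=-1654836.1471, Y=-2998398.7642, Z=-5362848.4748
→ Helmert 7p (PV): X=-1654408.4156, Y=-2998665.1581, Z=-5363303.6156

X=-1654408.4156 m, Y=-2998665.1581 m, Z=-5363303.6156 m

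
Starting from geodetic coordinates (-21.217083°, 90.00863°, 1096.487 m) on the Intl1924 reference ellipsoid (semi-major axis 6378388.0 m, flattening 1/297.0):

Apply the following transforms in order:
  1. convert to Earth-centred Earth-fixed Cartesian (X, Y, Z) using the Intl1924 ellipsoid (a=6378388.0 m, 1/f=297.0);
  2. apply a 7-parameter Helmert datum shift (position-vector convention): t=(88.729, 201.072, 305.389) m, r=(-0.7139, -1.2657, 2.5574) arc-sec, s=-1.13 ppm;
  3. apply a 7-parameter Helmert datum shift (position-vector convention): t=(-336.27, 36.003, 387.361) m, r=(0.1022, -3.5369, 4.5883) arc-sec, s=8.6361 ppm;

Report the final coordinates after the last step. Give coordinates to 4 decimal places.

X=-1296.4072 m, Y=5949951.4056 m, Z=-2293585.4839 m

start: φ=-21.217083°, λ=90.008630°, h=1096.487 m
→ ECEF (a=6378388.000, f=1/297.0): X=-896.1517, Y=5949676.5044, Z=-2294243.3509
→ Helmert 7p (PV): X=-867.1113, Y=5949862.9016, Z=-2293955.9672
→ Helmert 7p (PV): X=-1296.4072, Y=5949951.4056, Z=-2293585.4839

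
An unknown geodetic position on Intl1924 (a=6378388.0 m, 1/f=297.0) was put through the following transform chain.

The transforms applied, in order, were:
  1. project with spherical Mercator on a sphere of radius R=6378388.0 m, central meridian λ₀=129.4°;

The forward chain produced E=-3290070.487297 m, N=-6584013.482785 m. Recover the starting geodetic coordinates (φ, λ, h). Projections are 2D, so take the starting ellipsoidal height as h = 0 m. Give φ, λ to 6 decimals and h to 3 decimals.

start: E=-3290070.4873, N=-6584013.4828 m
→ merc⁻¹: φ=-50.78729400°, λ=99.84595700°

φ=-50.787294°, λ=99.845957°, h=0.000 m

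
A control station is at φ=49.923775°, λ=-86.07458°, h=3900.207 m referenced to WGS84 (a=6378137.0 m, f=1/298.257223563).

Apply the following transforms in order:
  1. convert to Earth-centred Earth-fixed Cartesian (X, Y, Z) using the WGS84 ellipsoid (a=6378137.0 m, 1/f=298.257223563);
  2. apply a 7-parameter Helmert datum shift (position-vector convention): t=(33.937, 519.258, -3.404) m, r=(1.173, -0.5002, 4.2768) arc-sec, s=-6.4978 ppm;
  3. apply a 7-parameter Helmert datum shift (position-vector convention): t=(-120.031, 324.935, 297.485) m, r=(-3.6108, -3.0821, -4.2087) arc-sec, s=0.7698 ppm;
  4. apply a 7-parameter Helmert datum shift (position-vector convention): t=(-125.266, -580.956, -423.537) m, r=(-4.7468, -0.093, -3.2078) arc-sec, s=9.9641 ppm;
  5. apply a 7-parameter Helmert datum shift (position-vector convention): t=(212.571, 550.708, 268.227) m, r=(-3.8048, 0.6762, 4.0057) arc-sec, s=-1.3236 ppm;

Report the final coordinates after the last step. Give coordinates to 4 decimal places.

start: φ=49.923775°, λ=-86.074580°, h=3900.207 m
→ ECEF (a=6378137.000, f=1/298.257223563): X=281832.0978, Y=-4107208.1084, Z=4860319.3158
→ Helmert 7p (PV): X=281937.5775, Y=-4106683.9588, Z=4860261.6569
→ Helmert 7p (PV): X=281661.3450, Y=-4106282.8558, Z=4860638.9864
→ Helmert 7p (PV): X=281472.8330, Y=-4106797.2479, Z=4860358.5077
→ Helmert 7p (PV): X=281780.7198, Y=-4106145.9829, Z=4860695.1334

X=281780.7198 m, Y=-4106145.9829 m, Z=4860695.1334 m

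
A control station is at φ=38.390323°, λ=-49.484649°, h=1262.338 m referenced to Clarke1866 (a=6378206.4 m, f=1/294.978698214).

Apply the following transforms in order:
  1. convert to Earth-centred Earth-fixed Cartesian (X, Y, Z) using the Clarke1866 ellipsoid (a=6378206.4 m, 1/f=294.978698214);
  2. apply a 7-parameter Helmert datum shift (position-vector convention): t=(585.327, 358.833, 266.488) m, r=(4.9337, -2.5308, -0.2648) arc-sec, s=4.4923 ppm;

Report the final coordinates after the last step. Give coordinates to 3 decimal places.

X=3253193.829 m, Y=-3806051.652 m, Z=3940315.963 m

start: φ=38.390323°, λ=-49.484649°, h=1262.338 m
→ ECEF (a=6378206.400, f=1/294.978698214): X=3252647.1200, Y=-3806294.9657, Z=3940082.9104
→ Helmert 7p (PV): X=3253193.8287, Y=-3806051.6517, Z=3940315.9634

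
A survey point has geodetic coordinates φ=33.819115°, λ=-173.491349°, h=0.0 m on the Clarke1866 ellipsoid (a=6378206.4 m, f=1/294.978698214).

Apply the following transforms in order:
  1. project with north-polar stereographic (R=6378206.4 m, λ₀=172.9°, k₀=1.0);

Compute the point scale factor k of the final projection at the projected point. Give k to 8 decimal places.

1.28487404

start: φ=33.819115°, λ=-173.491349°, h=0.000 m
→ into stereo (λ₀=172.9°): φ=33.81911500°, λ−λ₀=13.60865100°
scale k = 1.28487404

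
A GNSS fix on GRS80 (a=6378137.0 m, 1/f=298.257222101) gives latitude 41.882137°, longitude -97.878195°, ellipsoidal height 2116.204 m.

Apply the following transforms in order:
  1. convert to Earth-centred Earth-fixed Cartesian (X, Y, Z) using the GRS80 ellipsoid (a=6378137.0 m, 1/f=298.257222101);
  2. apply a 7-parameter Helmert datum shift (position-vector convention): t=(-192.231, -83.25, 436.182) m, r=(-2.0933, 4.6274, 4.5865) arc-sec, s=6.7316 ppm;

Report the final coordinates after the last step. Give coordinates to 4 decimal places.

X=-652071.6969 m, Y=-4712509.7065 m, Z=4237806.0427 m

start: φ=41.882137°, λ=-97.878195°, h=2116.204 m
→ ECEF (a=6378137.000, f=1/298.257222101): X=-652074.9233, Y=-4712423.2375, Z=4237278.8832
→ Helmert 7p (PV): X=-652071.6969, Y=-4712509.7065, Z=4237806.0427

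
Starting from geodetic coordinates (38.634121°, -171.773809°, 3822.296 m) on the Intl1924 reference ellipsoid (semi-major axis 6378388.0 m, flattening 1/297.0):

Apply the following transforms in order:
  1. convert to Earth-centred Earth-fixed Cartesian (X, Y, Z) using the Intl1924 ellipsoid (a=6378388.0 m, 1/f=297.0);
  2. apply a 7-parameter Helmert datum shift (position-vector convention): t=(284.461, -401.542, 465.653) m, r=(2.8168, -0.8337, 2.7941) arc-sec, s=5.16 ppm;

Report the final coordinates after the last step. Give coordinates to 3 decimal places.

X=-4940381.511 m, Y=-714788.040 m, Z=3963578.084 m

start: φ=38.634121°, λ=-171.773809°, h=3822.296 m
→ ECEF (a=6378388.000, f=1/297.0): X=-4940634.1354, Y=-714261.7635, Z=3963121.7052
→ Helmert 7p (PV): X=-4940381.5111, Y=-714788.0397, Z=3963578.0841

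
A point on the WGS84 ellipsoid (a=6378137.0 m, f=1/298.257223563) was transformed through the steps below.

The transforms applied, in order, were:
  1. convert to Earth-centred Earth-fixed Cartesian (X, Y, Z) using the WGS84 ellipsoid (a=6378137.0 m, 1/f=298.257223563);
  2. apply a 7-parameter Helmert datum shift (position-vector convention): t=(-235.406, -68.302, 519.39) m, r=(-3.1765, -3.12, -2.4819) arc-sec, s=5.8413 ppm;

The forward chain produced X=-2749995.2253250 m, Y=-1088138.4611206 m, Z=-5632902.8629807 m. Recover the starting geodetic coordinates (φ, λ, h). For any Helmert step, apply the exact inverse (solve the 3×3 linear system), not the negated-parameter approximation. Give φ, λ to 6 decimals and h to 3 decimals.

start: X=-2749995.2253, Y=-1088138.4611, Z=-5632902.8630 m
→ Helmert⁻¹: X=-2749815.8770, Y=-1088010.1364, Z=-5633364.5079
→ geod (Bowring, a=6378137.000): φ=-62.46080400°, λ=-158.41295200°, h=1039.3270 m

φ=-62.460804°, λ=-158.412952°, h=1039.327 m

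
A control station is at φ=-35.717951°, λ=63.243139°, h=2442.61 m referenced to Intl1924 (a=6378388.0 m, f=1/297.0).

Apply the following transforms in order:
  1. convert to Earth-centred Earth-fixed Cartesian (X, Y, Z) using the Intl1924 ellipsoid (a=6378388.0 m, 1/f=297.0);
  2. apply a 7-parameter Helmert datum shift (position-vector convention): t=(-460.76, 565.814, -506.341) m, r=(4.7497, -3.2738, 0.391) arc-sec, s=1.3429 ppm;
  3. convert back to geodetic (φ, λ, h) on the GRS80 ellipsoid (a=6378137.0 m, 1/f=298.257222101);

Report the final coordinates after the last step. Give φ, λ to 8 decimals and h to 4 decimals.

φ=-35.71771753°, λ=63.25045035°, h=3207.9464 m

start: φ=-35.717951°, λ=63.243139°, h=2442.610 m
→ ECEF (a=6378388.000, f=1/297.0): X=2335009.7034, Y=4631194.4999, Z=-3704312.3354
→ Helmert 7p (PV): X=2334602.0943, Y=4631856.2595, Z=-3704679.9464
→ geod (Bowring, a=6378137.000): φ=-35.71771753°, λ=63.25045035°, h=3207.9464 m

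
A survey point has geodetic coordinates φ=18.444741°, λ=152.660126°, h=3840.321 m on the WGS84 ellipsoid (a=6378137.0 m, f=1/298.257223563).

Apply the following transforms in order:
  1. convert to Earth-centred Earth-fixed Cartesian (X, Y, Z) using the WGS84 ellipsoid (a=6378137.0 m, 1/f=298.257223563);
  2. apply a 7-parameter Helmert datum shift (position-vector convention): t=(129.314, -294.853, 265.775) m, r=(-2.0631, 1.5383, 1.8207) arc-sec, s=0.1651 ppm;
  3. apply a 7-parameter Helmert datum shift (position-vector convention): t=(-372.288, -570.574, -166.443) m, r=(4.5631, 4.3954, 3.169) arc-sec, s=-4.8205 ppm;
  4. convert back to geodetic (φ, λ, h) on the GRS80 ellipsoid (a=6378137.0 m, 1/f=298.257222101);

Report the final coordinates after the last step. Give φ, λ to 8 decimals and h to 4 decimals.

φ=18.44790366°, λ=152.66979476°, h=3670.2259 m

start: φ=18.444741°, λ=152.660126°, h=3840.321 m
→ ECEF (a=6378137.000, f=1/298.257223563): X=-5379672.5318, Y=2781399.0062, Z=2006355.9935
→ Helmert 7p (PV): X=-5379553.6943, Y=2781077.1939, Z=2006634.4007
→ Helmert 7p (PV): X=-5379900.0175, Y=2780366.1724, Z=2006634.4439
→ geod (Bowring, a=6378137.000): φ=18.44790366°, λ=152.66979476°, h=3670.2259 m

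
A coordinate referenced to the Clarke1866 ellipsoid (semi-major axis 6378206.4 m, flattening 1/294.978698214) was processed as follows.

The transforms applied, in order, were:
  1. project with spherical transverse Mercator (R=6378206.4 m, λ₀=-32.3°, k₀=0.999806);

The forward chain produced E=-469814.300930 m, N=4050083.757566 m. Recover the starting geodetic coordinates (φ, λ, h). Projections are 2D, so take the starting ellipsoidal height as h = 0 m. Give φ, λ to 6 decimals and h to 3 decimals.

start: E=-469814.3009, N=4050083.7576 m
→ tm⁻¹: φ=36.27493200°, λ=-37.53381100°

φ=36.274932°, λ=-37.533811°, h=0.000 m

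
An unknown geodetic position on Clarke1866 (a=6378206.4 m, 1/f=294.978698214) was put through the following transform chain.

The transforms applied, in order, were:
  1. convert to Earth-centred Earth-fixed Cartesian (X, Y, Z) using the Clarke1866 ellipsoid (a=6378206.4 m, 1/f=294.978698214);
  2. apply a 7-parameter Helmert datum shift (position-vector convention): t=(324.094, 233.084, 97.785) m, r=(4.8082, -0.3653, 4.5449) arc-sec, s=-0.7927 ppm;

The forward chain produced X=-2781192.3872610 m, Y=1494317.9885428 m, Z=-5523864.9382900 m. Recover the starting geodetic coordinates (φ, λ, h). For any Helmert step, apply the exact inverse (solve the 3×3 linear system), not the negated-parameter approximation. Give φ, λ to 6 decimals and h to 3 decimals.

start: X=-2781192.3873, Y=1494317.9885, Z=-5523864.9383 m
→ Helmert⁻¹: X=-2781495.5497, Y=1494018.6084, Z=-5523997.0028
→ geod (Bowring, a=6378206.400): φ=-60.41641800°, λ=151.75851800°, h=765.0650 m

φ=-60.416418°, λ=151.758518°, h=765.065 m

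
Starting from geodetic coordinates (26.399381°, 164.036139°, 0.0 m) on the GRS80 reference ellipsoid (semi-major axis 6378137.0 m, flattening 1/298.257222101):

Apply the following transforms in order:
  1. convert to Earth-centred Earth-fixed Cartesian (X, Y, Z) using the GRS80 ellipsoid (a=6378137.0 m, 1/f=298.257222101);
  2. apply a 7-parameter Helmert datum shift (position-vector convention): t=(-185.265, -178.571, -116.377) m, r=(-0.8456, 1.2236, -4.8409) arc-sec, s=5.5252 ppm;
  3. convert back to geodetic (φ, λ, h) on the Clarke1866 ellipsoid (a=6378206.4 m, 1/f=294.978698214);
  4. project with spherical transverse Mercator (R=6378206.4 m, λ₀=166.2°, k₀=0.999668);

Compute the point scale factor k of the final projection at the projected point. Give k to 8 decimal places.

1.00023981

start: φ=26.399381°, λ=164.036139°, h=0.000 m
→ ECEF (a=6378137.000, f=1/298.257222101): X=-5496321.2500, Y=1572293.6121, Z=2818763.7205
→ Helmert 7p (PV): X=-5496483.2609, Y=1572264.2799, Z=2818689.0773
→ geod (Bowring, a=6378206.400): φ=26.39989176°, λ=164.03686820°, h=76.6123 m
→ into tm (λ₀=166.2°): φ=26.39989176°, λ−λ₀=-2.16313180°
scale k = 1.00023981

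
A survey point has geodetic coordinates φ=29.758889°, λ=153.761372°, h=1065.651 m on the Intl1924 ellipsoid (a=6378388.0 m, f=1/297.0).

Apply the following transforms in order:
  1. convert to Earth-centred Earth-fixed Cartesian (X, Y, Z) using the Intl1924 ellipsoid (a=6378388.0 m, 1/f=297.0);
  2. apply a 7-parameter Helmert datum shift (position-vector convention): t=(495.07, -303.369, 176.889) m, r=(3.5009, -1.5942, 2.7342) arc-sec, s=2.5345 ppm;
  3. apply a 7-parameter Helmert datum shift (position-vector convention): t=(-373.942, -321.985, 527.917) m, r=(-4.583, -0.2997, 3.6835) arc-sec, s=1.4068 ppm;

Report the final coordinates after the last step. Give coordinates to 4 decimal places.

start: φ=29.758889°, λ=153.761372°, h=1065.651 m
→ ECEF (a=6378388.000, f=1/297.0): X=-4971613.5650, Y=2450501.8769, Z=3147773.3418
→ Helmert 7p (PV): X=-4971187.9078, Y=2450085.3892, Z=3147961.3757
→ Helmert 7p (PV): X=-4971617.1712, Y=2449748.0195, Z=3148432.0596

X=-4971617.1712 m, Y=2449748.0195 m, Z=3148432.0596 m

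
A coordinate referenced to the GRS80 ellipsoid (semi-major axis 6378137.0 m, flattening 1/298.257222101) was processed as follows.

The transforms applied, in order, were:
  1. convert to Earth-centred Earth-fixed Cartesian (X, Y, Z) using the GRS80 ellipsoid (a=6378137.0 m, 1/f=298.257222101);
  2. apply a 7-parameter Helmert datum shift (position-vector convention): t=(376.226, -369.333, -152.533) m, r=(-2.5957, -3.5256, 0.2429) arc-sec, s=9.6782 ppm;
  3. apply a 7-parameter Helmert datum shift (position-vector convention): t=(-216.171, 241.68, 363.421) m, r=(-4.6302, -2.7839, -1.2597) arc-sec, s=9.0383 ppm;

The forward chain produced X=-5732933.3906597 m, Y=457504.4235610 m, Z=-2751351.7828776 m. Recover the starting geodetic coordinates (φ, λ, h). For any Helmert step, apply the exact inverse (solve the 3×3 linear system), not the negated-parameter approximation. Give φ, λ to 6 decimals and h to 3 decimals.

φ=-25.715675°, λ=175.435554°, h=1390.287 m

start: X=-5732933.3907, Y=457504.4236, Z=-2751351.7829 m
→ Helmert⁻¹: X=-5732705.3365, Y=457285.3675, Z=-2751602.6954
→ Helmert⁻¹: X=-5733072.5653, Y=457691.6461, Z=-2751319.7808
→ geod (Bowring, a=6378137.000): φ=-25.71567500°, λ=175.43555400°, h=1390.2870 m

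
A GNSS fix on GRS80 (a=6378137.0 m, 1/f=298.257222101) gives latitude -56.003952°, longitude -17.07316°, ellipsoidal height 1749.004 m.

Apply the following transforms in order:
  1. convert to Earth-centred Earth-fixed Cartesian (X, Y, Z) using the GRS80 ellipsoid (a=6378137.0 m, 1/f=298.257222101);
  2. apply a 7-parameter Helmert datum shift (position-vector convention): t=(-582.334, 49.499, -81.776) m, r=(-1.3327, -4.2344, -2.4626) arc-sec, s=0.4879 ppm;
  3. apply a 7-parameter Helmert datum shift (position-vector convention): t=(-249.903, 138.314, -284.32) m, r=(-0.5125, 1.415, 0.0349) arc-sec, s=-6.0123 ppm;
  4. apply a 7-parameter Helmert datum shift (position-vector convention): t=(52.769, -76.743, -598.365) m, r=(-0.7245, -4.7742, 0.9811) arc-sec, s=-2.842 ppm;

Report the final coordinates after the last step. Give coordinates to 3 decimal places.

start: φ=-56.003952°, λ=-17.073160°, h=1749.004 m
→ ECEF (a=6378137.000, f=1/298.257222101): X=3417887.6080, Y=-1049727.1472, Z=-5266138.3387
→ Helmert 7p (PV): X=3417402.5173, Y=-1049752.9917, Z=-5266145.7360
→ Helmert 7p (PV): X=3417096.1193, Y=-1049620.8726, Z=-5266419.2297
→ Helmert 7p (PV): X=3417266.0655, Y=-1049696.8773, Z=-5266919.8490

X=3417266.065 m, Y=-1049696.877 m, Z=-5266919.849 m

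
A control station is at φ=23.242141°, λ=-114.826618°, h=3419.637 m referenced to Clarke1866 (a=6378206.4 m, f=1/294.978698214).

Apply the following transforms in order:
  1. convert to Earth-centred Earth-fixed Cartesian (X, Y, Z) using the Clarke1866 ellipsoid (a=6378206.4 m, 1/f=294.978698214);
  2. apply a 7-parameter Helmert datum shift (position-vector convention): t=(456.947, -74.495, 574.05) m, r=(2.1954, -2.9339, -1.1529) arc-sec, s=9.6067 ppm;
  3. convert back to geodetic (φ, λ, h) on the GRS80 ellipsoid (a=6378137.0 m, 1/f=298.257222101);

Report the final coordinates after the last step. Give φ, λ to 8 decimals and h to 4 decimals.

φ=23.24488893°, λ=-114.82278890°, h=3625.5064 m

start: φ=23.242141°, λ=-114.826618°, h=3419.637 m
→ ECEF (a=6378206.400, f=1/294.978698214): X=-2463323.1592, Y=-5324621.8621, Z=2502585.5400
→ Helmert 7p (PV): X=-2462955.2354, Y=-5324760.3772, Z=2503091.9194
→ geod (Bowring, a=6378137.000): φ=23.24488893°, λ=-114.82278890°, h=3625.5064 m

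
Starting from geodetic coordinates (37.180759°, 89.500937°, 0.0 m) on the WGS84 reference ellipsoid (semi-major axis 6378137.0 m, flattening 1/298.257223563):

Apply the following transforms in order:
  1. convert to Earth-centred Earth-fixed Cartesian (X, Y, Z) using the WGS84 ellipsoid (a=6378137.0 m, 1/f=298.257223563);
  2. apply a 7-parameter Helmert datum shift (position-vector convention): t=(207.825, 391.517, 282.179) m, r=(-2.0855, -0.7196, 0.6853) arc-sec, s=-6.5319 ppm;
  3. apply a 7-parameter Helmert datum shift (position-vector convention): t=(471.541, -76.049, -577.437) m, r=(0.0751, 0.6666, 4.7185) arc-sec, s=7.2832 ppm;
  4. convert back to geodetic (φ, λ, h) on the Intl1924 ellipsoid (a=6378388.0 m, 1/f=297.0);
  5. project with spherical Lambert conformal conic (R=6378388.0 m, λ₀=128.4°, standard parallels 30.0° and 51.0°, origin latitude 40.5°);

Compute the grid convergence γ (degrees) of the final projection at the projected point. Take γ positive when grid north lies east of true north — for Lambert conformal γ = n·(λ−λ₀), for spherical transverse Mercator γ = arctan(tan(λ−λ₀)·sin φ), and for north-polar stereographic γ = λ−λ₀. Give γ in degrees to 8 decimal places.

-25.41112503

start: φ=37.180759°, λ=89.500937°, h=0.000 m
→ ECEF (a=6378137.000, f=1/298.257223563): X=44316.4947, Y=5087702.1407, Z=3833395.1288
→ Helmert 7p (PV): X=44493.7532, Y=5088099.3310, Z=3833600.9827
→ Helmert 7p (PV): X=44861.6118, Y=5088059.9616, Z=3833053.1753
→ geod (Bowring, a=6378388.000): φ=37.17712181°, λ=89.49483409°, h=-135.4594 m
→ into lcc (λ₀=128.4°): φ=37.17712181°, λ−λ₀=-38.90516591°
convergence γ = -25.41112503°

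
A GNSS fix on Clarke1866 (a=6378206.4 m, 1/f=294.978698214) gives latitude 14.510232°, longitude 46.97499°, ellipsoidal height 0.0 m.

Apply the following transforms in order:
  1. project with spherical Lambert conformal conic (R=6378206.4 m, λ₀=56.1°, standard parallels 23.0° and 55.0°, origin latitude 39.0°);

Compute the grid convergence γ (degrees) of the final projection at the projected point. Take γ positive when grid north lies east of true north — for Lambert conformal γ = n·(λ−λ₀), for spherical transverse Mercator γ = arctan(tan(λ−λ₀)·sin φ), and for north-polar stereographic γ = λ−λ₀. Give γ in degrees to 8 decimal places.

start: φ=14.510232°, λ=46.974990°, h=0.000 m
→ into lcc (λ₀=56.1°): φ=14.51023200°, λ−λ₀=-9.12501000°
convergence γ = -5.82062633°

-5.82062633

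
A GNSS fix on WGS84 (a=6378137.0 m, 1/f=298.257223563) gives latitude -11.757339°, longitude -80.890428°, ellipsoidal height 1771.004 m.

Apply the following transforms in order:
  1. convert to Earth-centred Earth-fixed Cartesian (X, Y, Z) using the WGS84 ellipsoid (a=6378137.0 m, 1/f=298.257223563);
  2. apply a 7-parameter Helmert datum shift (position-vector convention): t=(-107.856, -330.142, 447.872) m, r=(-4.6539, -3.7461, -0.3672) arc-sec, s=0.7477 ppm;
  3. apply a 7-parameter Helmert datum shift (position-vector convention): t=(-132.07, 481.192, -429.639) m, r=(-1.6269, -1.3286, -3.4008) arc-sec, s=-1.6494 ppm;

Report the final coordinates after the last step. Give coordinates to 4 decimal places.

start: φ=-11.757339°, λ=-80.890428°, h=1771.004 m
→ ECEF (a=6378137.000, f=1/298.257223563): X=989031.5245, Y=-6168131.4814, Z=-1291494.7734
→ Helmert 7p (PV): X=988936.8829, Y=-6168497.1357, Z=-1290890.7346
→ Helmert 7p (PV): X=988709.7935, Y=-6168032.2563, Z=-1291263.2209

X=988709.7935 m, Y=-6168032.2563 m, Z=-1291263.2209 m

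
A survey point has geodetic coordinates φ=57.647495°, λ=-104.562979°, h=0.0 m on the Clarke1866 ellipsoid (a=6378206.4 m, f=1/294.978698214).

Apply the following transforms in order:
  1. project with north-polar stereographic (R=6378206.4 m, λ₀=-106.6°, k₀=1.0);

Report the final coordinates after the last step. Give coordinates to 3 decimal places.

start: φ=57.647495°, λ=-104.562979°, h=0.000 m
→ stereo (R=6378206.4, λ₀=-106.6°): E=131529.7273, N=-3698009.3922

E=131529.727 m, N=-3698009.392 m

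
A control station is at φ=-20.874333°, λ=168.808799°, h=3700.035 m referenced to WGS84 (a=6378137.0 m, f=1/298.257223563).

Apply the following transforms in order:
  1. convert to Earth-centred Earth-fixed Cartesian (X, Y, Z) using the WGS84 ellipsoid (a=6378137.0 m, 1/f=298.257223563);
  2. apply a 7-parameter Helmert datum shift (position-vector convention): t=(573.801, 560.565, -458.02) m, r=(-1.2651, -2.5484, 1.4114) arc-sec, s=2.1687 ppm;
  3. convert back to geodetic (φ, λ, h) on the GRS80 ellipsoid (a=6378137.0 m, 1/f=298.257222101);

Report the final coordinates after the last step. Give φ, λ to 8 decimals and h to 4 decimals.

φ=-20.88042303°, λ=168.80291793°, h=3453.0365 m

start: φ=-20.874333°, λ=168.808799°, h=3700.035 m
→ ECEF (a=6378137.000, f=1/298.257223563): X=-5852060.1872, Y=1157805.2040, Z=-2259718.7022
→ Helmert 7p (PV): X=-5851479.0812, Y=1158314.3764, Z=-2260261.0265
→ geod (Bowring, a=6378137.000): φ=-20.88042303°, λ=168.80291793°, h=3453.0365 m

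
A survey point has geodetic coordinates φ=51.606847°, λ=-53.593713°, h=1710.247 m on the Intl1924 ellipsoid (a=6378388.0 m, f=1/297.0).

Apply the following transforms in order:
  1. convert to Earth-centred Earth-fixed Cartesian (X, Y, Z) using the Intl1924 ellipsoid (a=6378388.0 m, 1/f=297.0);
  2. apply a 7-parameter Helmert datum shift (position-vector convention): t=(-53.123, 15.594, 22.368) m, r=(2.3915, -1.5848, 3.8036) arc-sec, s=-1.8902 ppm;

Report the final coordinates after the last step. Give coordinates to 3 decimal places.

start: φ=51.606847°, λ=-53.593713°, h=1710.247 m
→ ECEF (a=6378388.000, f=1/297.0): X=2356574.5023, Y=-3195645.6970, Z=4977191.9741
→ Helmert 7p (PV): X=2356537.6124, Y=-3195638.3136, Z=4977185.9893

X=2356537.612 m, Y=-3195638.314 m, Z=4977185.989 m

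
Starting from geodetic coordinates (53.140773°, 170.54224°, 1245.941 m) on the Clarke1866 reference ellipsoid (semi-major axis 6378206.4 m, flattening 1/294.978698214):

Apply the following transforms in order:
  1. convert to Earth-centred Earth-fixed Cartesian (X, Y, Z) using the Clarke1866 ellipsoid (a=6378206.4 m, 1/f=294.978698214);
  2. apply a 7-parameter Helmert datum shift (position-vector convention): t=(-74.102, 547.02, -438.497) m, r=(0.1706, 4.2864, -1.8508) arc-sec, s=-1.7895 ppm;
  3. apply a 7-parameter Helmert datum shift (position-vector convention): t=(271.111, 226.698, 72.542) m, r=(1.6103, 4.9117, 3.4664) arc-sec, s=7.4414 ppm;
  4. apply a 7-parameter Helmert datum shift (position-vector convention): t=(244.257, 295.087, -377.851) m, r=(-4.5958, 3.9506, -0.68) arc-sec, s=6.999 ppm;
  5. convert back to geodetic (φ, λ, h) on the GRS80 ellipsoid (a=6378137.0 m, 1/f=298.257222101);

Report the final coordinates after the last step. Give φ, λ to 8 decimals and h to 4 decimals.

φ=53.14004100°, λ=170.52384611°, h=494.2450 m

start: φ=53.140773°, λ=170.542240°, h=1245.941 m
→ ECEF (a=6378206.400, f=1/294.978698214): X=-3782907.5413, Y=630175.0111, Z=5080749.9172
→ Helmert 7p (PV): X=-3782863.6362, Y=630750.6449, Z=5080381.4621
→ Helmert 7p (PV): X=-3782510.2972, Y=630878.8003, Z=5080586.8140
→ Helmert 7p (PV): X=-3782193.1247, Y=631303.9745, Z=5080302.9124
→ geod (Bowring, a=6378137.000): φ=53.14004100°, λ=170.52384611°, h=494.2450 m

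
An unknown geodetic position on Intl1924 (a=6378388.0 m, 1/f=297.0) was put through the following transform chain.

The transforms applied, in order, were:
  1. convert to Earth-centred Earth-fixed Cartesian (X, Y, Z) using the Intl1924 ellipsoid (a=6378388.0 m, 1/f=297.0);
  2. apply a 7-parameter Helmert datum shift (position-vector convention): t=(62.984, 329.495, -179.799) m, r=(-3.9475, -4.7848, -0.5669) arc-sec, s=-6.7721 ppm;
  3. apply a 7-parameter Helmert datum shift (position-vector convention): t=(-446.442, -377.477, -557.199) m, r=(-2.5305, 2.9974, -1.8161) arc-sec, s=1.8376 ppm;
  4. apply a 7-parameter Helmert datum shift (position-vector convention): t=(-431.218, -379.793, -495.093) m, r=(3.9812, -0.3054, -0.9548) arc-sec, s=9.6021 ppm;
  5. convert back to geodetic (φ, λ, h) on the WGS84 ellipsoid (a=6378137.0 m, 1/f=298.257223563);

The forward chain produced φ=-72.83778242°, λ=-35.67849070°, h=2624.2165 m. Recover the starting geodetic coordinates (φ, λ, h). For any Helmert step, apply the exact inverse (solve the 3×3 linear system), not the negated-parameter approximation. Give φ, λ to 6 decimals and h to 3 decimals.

φ=-72.832330°, λ=-35.651890°, h=1371.602 m

start: φ=-72.837782°, λ=-35.678491°, h=2624.216 m
→ ECEF (a=6378137.000, f=1/298.257223563): X=1534114.6732, Y=-1101500.1651, Z=-6074432.2542
→ Helmert⁻¹: X=1534527.2609, Y=-1101219.9298, Z=-6073859.8562
→ Helmert⁻¹: X=1535068.8298, Y=-1100752.4058, Z=-6073282.6939
→ Helmert⁻¹: X=1534878.3848, Y=-1100968.9100, Z=-6073200.6983
→ geod (Bowring, a=6378388.000): φ=-72.83233000°, λ=-35.65189000°, h=1371.6020 m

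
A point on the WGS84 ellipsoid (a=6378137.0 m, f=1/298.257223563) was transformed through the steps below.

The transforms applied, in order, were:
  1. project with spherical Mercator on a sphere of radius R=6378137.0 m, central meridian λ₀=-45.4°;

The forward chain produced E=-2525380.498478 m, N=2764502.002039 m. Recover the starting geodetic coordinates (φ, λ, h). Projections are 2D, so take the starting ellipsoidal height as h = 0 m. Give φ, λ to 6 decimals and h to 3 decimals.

φ=24.091010°, λ=-68.085879°, h=0.000 m

start: E=-2525380.4985, N=2764502.0020 m
→ merc⁻¹: φ=24.09101000°, λ=-68.08587900°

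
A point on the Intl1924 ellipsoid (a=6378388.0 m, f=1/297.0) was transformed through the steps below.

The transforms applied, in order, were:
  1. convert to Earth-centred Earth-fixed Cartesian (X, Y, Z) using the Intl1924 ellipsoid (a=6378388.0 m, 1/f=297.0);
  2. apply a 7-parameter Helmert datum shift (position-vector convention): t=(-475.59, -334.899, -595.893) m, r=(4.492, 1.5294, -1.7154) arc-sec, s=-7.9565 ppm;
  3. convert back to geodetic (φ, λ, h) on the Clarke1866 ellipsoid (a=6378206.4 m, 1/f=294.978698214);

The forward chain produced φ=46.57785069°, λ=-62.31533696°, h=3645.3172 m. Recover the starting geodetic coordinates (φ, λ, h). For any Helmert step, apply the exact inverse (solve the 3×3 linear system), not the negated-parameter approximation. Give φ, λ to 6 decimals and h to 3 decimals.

start: φ=46.577851°, λ=-62.315337°, h=3645.317 m
→ ECEF (a=6378206.400, f=1/294.978698214): X=2041721.1805, Y=-3891436.3828, Z=4612076.8765
→ Helmert⁻¹: X=2042211.1761, Y=-3891015.0026, Z=4612809.3509
→ geod (Bowring, a=6378388.000): φ=46.58201100°, λ=-62.30712700°, h=3818.5830 m

φ=46.582011°, λ=-62.307127°, h=3818.583 m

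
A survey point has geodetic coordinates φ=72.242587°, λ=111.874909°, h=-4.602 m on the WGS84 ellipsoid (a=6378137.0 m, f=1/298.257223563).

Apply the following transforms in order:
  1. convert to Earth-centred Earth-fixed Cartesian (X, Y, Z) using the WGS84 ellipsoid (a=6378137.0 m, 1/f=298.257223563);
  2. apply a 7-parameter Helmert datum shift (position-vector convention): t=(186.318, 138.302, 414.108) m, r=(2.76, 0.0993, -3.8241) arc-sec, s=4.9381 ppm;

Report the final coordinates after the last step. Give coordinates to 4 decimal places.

start: φ=72.242587°, λ=111.874909°, h=-4.602 m
→ ECEF (a=6378137.000, f=1/298.257223563): X=-726974.6544, Y=1810697.1188, Z=6051992.3640
→ Helmert 7p (PV): X=-726755.4426, Y=1810776.8589, Z=6052460.9361

X=-726755.4426 m, Y=1810776.8589 m, Z=6052460.9361 m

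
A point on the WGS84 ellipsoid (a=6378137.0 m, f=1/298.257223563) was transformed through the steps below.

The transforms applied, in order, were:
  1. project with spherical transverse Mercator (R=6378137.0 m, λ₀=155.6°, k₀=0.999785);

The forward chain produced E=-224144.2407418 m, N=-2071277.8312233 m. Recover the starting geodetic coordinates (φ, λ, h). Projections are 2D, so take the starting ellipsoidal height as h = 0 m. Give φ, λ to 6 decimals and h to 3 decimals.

φ=-18.598694°, λ=153.475460°, h=0.000 m

start: E=-224144.2407, N=-2071277.8312 m
→ tm⁻¹: φ=-18.59869400°, λ=153.47546000°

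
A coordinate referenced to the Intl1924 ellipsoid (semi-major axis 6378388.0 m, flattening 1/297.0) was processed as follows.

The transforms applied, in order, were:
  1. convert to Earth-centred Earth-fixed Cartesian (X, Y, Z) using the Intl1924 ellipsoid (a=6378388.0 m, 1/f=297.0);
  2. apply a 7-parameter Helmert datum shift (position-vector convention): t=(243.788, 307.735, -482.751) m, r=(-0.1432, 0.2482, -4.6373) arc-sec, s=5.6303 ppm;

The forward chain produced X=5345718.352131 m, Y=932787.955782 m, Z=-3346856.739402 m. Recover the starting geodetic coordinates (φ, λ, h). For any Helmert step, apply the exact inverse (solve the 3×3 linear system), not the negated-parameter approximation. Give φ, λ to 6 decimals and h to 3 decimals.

start: X=5345718.3521, Y=932787.9558, Z=-3346856.7394 m
→ Helmert⁻¹: X=5345427.5275, Y=932597.4712, Z=-3346348.0678
→ geod (Bowring, a=6378388.000): φ=-31.83521400°, λ=9.89657800°, h=2610.1950 m

φ=-31.835214°, λ=9.896578°, h=2610.195 m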